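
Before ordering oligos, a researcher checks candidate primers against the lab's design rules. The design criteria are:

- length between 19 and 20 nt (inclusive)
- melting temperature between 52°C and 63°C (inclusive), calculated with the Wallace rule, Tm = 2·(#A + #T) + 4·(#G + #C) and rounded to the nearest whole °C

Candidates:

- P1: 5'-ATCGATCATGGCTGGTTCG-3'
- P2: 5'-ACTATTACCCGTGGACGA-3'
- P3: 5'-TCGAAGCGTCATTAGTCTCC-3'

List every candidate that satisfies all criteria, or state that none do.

P1 (19 nt, A=3 T=6 G=6 C=4): length 19 ✓; Tm = 2·9 + 4·10 = 58°C ✓ — passes.
P2 (18 nt, A=5 T=4 G=4 C=5): length 18, outside 19–20 ✗; Tm = 2·9 + 4·9 = 54°C ✓ — fails.
P3 (20 nt, A=4 T=6 G=4 C=6): length 20 ✓; Tm = 2·10 + 4·10 = 60°C ✓ — passes.

P1 and P3.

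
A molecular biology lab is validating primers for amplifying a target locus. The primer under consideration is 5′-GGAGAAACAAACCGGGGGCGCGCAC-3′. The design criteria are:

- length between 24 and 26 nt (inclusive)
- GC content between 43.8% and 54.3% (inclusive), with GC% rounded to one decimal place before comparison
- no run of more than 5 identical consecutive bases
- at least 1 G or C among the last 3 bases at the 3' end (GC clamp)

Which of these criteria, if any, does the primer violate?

Fails: GC content.

Base counts: A=8, T=0, G=10, C=7 (length 25).
length: length 25 ✓
GC content: GC 17/25 = 68.0%, outside 43.8–54.3% ✗
homopolymer run: longest run = 5 ✓
GC clamp: 3' end CAC has 2 G/C ✓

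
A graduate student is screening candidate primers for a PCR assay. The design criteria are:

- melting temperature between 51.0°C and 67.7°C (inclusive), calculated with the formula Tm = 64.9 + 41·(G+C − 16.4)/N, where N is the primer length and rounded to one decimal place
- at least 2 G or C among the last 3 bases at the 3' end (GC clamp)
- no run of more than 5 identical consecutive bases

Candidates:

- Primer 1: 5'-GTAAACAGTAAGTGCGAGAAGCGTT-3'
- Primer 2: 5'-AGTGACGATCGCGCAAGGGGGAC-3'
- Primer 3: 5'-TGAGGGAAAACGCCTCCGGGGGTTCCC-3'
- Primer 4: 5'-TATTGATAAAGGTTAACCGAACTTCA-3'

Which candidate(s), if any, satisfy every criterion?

Primer 2 and Primer 3.

Primer 1 (25 nt, A=9 T=5 G=8 C=3): Tm = 64.9 + 41·(11 − 16.4)/25 = 56.0°C ✓; 3' end GTT has 1 G/C, need ≥2 ✗; longest run = 3 ✓ — fails.
Primer 2 (23 nt, A=6 T=2 G=10 C=5): Tm = 64.9 + 41·(15 − 16.4)/23 = 62.4°C ✓; 3' end GAC has 2 G/C ✓; longest run = 5 ✓ — passes.
Primer 3 (27 nt, A=5 T=4 G=10 C=8): Tm = 64.9 + 41·(18 − 16.4)/27 = 67.3°C ✓; 3' end CCC has 3 G/C ✓; longest run = 5 ✓ — passes.
Primer 4 (26 nt, A=10 T=8 G=4 C=4): Tm = 64.9 + 41·(8 − 16.4)/26 = 51.7°C ✓; 3' end TCA has 1 G/C, need ≥2 ✗; longest run = 3 ✓ — fails.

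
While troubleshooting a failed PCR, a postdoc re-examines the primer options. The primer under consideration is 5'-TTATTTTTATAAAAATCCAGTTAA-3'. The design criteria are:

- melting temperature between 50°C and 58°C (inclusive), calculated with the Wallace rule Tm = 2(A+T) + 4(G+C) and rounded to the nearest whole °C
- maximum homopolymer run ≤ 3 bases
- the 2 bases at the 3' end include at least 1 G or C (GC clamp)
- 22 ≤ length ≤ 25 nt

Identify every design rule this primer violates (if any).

Fails: homopolymer run, GC clamp.

Base counts: A=10, T=11, G=1, C=2 (length 24).
Tm: Tm = 2·21 + 4·3 = 54°C ✓
homopolymer run: longest run = 5, exceeds 3 ✗
GC clamp: 3' end AA has 0 G/C, need ≥1 ✗
length: length 24 ✓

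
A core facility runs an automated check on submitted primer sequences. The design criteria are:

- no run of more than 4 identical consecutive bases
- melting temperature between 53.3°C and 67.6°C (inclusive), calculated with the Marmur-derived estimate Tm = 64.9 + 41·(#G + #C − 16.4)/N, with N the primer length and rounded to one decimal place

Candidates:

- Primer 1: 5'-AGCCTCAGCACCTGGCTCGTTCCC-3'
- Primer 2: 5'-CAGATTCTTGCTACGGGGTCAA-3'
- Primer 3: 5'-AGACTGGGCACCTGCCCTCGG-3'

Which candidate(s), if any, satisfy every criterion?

Primer 1, Primer 2 and Primer 3.

Primer 1 (24 nt, A=3 T=5 G=5 C=11): longest run = 3 ✓; Tm = 64.9 + 41·(16 − 16.4)/24 = 64.2°C ✓ — passes.
Primer 2 (22 nt, A=5 T=6 G=6 C=5): longest run = 4 ✓; Tm = 64.9 + 41·(11 − 16.4)/22 = 54.8°C ✓ — passes.
Primer 3 (21 nt, A=3 T=3 G=7 C=8): longest run = 3 ✓; Tm = 64.9 + 41·(15 − 16.4)/21 = 62.2°C ✓ — passes.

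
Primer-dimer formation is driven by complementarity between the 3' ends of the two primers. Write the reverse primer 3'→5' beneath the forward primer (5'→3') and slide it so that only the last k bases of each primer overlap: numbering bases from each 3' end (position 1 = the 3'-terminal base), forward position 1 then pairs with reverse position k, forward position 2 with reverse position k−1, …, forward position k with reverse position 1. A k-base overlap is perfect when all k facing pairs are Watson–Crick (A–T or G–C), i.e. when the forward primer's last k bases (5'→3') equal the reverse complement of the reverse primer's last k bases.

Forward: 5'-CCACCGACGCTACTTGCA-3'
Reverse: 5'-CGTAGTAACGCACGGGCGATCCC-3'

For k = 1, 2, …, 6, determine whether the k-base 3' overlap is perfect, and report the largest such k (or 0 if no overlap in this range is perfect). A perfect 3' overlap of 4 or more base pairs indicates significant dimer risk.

Last 6 bases (5'→3') — forward …CTTGCA, reverse …GATCCC.
Reverse complement of the reverse primer's last 6 bases: GGGATC; its first k bases are the reverse complement of the reverse primer's last k bases, so a perfect k-base overlap needs the forward primer's last k bases to equal them.
Comparing (forward last k vs required): k=1: A vs G ✗; k=2: CA vs GG ✗; k=3: GCA vs GGG ✗; k=4: TGCA vs GGGA ✗; k=5: TTGCA vs GGGAT ✗; k=6: CTTGCA vs GGGATC ✗.
No overlap length from 1 to 6 is perfect, so the longest perfect 3' overlap is 0.

Longest perfect overlap: 0 complementary base pairs; below the dimer-risk threshold (threshold 4).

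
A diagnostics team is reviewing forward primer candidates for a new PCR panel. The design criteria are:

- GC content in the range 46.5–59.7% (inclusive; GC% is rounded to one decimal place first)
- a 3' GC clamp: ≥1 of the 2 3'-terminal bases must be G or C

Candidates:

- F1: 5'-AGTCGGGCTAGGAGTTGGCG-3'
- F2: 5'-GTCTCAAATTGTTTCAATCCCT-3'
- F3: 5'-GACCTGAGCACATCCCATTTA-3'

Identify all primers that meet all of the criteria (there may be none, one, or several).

None of the candidates satisfy all criteria.

F1 (20 nt, A=3 T=4 G=10 C=3): GC 13/20 = 65.0%, outside 46.5–59.7% ✗; 3' end CG has 2 G/C ✓ — fails.
F2 (22 nt, A=5 T=9 G=2 C=6): GC 8/22 = 36.4%, outside 46.5–59.7% ✗; 3' end CT has 1 G/C ✓ — fails.
F3 (21 nt, A=6 T=5 G=3 C=7): GC 10/21 = 47.6% ✓; 3' end TA has 0 G/C, need ≥1 ✗ — fails.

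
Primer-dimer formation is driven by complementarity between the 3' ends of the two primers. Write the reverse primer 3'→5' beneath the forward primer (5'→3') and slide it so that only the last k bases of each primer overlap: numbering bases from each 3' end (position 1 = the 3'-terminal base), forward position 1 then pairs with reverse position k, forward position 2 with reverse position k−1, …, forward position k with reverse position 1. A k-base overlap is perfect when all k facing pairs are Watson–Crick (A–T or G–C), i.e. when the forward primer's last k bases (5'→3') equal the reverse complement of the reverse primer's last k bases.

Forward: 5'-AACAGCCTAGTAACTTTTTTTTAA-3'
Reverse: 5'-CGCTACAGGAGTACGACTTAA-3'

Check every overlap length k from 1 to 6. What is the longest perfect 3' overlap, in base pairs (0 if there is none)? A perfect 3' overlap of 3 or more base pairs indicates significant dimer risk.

Longest perfect overlap: 4 complementary base pairs; significant dimer risk (threshold 3).

Last 6 bases (5'→3') — forward …TTTTAA, reverse …ACTTAA.
Reverse complement of the reverse primer's last 6 bases: TTAAGT; its first k bases are the reverse complement of the reverse primer's last k bases, so a perfect k-base overlap needs the forward primer's last k bases to equal them.
Comparing (forward last k vs required): k=1: A vs T ✗; k=2: AA vs TT ✗; k=3: TAA vs TTA ✗; k=4: TTAA vs TTAA ✓; k=5: TTTAA vs TTAAG ✗; k=6: TTTTAA vs TTAAGT ✗.
Only k = 4 is perfect, so the longest perfect 3' overlap is 4.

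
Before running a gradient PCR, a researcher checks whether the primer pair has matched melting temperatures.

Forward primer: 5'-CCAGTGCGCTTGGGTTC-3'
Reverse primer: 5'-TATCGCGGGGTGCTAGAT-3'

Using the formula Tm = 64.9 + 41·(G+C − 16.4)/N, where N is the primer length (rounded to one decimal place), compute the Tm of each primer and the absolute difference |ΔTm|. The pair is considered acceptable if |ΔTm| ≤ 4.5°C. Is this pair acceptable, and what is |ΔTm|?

|ΔTm| = 1.6°C; the pair is acceptable.

Forward: G+C = 11, N = 17 → Tm = 64.9 + 41·(11 − 16.4)/17 = 51.9°C.
Reverse: G+C = 10, N = 18 → Tm = 64.9 + 41·(10 − 16.4)/18 = 50.3°C.
|ΔTm| = |51.9 − 50.3| = 1.6°C, ≤ 4.5°C.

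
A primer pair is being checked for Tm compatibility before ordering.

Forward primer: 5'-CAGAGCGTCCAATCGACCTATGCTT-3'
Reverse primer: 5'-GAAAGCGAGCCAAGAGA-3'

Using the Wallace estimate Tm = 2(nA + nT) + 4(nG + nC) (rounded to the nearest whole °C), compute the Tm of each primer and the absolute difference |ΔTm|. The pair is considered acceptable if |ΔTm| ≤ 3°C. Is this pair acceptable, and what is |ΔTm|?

Forward: A=6 T=6 G=5 C=8 → Tm = 2·12 + 4·13 = 76°C.
Reverse: A=8 T=0 G=6 C=3 → Tm = 2·8 + 4·9 = 52°C.
|ΔTm| = |76 − 52| = 24°C, > 3°C.

|ΔTm| = 24°C; the pair is not acceptable.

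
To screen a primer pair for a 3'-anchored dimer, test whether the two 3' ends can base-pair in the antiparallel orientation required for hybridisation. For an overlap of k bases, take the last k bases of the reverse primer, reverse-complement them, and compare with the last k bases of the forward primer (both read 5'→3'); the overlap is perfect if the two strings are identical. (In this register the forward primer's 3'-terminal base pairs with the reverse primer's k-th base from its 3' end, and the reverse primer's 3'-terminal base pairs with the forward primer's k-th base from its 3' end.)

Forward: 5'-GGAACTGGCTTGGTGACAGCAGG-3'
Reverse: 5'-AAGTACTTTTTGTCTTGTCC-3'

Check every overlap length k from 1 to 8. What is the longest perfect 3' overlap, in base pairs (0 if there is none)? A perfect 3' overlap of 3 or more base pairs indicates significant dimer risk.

Last 8 bases (5'→3') — forward …ACAGCAGG, reverse …TCTTGTCC.
Reverse complement of the reverse primer's last 8 bases: GGACAAGA; its first k bases are the reverse complement of the reverse primer's last k bases, so a perfect k-base overlap needs the forward primer's last k bases to equal them.
Comparing (forward last k vs required): k=1: G vs G ✓; k=2: GG vs GG ✓; k=3: AGG vs GGA ✗; k=4: CAGG vs GGAC ✗; k=5: GCAGG vs GGACA ✗; k=6: AGCAGG vs GGACAA ✗; k=7: CAGCAGG vs GGACAAG ✗; k=8: ACAGCAGG vs GGACAAGA ✗.
Perfect overlaps at k = 1, 2; the largest is 2.

Longest perfect overlap: 2 complementary base pairs; below the dimer-risk threshold (threshold 3).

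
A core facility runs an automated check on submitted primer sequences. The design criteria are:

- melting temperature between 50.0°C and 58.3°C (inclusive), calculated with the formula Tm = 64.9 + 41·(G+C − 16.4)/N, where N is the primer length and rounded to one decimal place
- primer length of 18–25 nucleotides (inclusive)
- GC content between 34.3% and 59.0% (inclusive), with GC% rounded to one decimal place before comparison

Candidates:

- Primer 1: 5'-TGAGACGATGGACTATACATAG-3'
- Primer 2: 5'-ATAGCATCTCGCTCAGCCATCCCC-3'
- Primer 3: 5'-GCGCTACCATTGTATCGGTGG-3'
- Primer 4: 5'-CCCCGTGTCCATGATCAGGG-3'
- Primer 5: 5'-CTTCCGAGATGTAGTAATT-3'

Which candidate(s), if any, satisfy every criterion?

Primer 1 (22 nt, A=8 T=5 G=6 C=3): Tm = 64.9 + 41·(9 − 16.4)/22 = 51.1°C ✓; length 22 ✓; GC 9/22 = 40.9% ✓ — passes.
Primer 2 (24 nt, A=5 T=5 G=3 C=11): Tm = 64.9 + 41·(14 − 16.4)/24 = 60.8°C, outside 50.0–58.3°C ✗; length 24 ✓; GC 14/24 = 58.3% ✓ — fails.
Primer 3 (21 nt, A=3 T=6 G=7 C=5): Tm = 64.9 + 41·(12 − 16.4)/21 = 56.3°C ✓; length 21 ✓; GC 12/21 = 57.1% ✓ — passes.
Primer 4 (20 nt, A=3 T=4 G=6 C=7): Tm = 64.9 + 41·(13 − 16.4)/20 = 57.9°C ✓; length 20 ✓; GC 13/20 = 65.0%, outside 34.3–59.0% ✗ — fails.
Primer 5 (19 nt, A=5 T=7 G=4 C=3): Tm = 64.9 + 41·(7 − 16.4)/19 = 44.6°C, outside 50.0–58.3°C ✗; length 19 ✓; GC 7/19 = 36.8% ✓ — fails.

Primer 1 and Primer 3.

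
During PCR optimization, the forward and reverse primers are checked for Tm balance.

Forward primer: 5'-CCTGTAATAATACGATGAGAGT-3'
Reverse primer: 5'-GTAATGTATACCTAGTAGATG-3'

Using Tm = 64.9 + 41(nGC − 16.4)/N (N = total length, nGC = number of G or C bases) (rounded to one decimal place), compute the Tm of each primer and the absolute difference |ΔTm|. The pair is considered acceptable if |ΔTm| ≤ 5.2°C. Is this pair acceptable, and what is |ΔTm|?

Forward: G+C = 8, N = 22 → Tm = 64.9 + 41·(8 − 16.4)/22 = 49.2°C.
Reverse: G+C = 7, N = 21 → Tm = 64.9 + 41·(7 − 16.4)/21 = 46.5°C.
|ΔTm| = |49.2 − 46.5| = 2.7°C, ≤ 5.2°C.

|ΔTm| = 2.7°C; the pair is acceptable.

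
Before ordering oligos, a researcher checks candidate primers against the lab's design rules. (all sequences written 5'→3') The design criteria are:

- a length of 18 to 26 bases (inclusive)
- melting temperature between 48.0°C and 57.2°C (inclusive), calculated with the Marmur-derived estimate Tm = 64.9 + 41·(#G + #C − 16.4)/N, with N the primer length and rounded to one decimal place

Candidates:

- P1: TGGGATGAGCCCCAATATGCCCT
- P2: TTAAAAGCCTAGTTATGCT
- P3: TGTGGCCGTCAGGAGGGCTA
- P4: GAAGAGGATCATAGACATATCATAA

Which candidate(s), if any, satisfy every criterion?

P1 (23 nt, A=5 T=5 G=6 C=7): length 23 ✓; Tm = 64.9 + 41·(13 − 16.4)/23 = 58.8°C, outside 48.0–57.2°C ✗ — fails.
P2 (19 nt, A=6 T=7 G=3 C=3): length 19 ✓; Tm = 64.9 + 41·(6 − 16.4)/19 = 42.5°C, outside 48.0–57.2°C ✗ — fails.
P3 (20 nt, A=3 T=4 G=9 C=4): length 20 ✓; Tm = 64.9 + 41·(13 − 16.4)/20 = 57.9°C, outside 48.0–57.2°C ✗ — fails.
P4 (25 nt, A=12 T=5 G=5 C=3): length 25 ✓; Tm = 64.9 + 41·(8 − 16.4)/25 = 51.1°C ✓ — passes.

P4 only.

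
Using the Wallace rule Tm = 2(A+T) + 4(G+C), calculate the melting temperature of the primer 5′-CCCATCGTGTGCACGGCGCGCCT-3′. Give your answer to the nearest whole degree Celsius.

Base counts: A=2, T=4, G=7, C=10 (length 23).
Tm = 2·(2+4) + 4·(7+10) = 2·6 + 4·17 = 12 + 68 = 80°C.

80°C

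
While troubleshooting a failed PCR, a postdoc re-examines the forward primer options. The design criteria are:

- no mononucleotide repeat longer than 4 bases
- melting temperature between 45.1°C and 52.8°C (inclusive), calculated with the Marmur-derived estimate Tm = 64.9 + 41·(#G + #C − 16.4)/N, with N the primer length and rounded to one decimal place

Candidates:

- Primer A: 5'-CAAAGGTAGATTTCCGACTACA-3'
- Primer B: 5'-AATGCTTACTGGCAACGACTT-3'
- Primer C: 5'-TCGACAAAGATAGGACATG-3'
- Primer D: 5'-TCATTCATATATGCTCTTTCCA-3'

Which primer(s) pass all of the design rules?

Primer A, Primer B, Primer C and Primer D.

Primer A (22 nt, A=8 T=5 G=4 C=5): longest run = 3 ✓; Tm = 64.9 + 41·(9 − 16.4)/22 = 51.1°C ✓ — passes.
Primer B (21 nt, A=6 T=6 G=4 C=5): longest run = 2 ✓; Tm = 64.9 + 41·(9 − 16.4)/21 = 50.5°C ✓ — passes.
Primer C (19 nt, A=8 T=3 G=5 C=3): longest run = 3 ✓; Tm = 64.9 + 41·(8 − 16.4)/19 = 46.8°C ✓ — passes.
Primer D (22 nt, A=5 T=10 G=1 C=6): longest run = 3 ✓; Tm = 64.9 + 41·(7 − 16.4)/22 = 47.4°C ✓ — passes.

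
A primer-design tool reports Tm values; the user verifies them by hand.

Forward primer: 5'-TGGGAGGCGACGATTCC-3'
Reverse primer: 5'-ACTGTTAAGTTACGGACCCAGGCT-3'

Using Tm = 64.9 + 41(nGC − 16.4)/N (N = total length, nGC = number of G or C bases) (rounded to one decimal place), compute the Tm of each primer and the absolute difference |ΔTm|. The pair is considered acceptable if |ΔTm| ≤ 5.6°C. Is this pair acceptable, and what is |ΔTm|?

Forward: G+C = 11, N = 17 → Tm = 64.9 + 41·(11 − 16.4)/17 = 51.9°C.
Reverse: G+C = 12, N = 24 → Tm = 64.9 + 41·(12 − 16.4)/24 = 57.4°C.
|ΔTm| = |51.9 − 57.4| = 5.5°C, ≤ 5.6°C.

|ΔTm| = 5.5°C; the pair is acceptable.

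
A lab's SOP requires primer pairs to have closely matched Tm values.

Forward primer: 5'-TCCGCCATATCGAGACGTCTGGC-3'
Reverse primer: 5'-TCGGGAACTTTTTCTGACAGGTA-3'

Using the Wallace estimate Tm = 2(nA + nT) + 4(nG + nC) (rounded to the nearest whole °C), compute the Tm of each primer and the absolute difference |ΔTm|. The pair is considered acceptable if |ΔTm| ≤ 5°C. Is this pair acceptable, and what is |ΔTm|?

Forward: A=4 T=5 G=6 C=8 → Tm = 2·9 + 4·14 = 74°C.
Reverse: A=5 T=8 G=6 C=4 → Tm = 2·13 + 4·10 = 66°C.
|ΔTm| = |74 − 66| = 8°C, > 5°C.

|ΔTm| = 8°C; the pair is not acceptable.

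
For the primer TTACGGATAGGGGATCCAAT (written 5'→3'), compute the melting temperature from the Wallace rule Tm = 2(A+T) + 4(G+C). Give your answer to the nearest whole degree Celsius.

Base counts: A=6, T=5, G=6, C=3 (length 20).
Tm = 2·(6+5) + 4·(6+3) = 2·11 + 4·9 = 22 + 36 = 58°C.

58°C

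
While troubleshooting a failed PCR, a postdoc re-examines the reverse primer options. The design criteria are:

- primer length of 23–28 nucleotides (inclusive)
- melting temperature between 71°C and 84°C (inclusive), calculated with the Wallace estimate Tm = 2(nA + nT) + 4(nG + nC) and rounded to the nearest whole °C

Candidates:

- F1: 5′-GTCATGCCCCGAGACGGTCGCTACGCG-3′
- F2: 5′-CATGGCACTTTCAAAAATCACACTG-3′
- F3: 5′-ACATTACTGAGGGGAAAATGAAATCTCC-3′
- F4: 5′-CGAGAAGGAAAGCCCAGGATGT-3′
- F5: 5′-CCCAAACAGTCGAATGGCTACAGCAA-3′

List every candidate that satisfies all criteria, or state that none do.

F1 (27 nt, A=4 T=4 G=9 C=10): length 27 ✓; Tm = 2·8 + 4·19 = 92°C, outside 71–84°C ✗ — fails.
F2 (25 nt, A=9 T=6 G=3 C=7): length 25 ✓; Tm = 2·15 + 4·10 = 70°C, outside 71–84°C ✗ — fails.
F3 (28 nt, A=11 T=6 G=6 C=5): length 28 ✓; Tm = 2·17 + 4·11 = 78°C ✓ — passes.
F4 (22 nt, A=8 T=2 G=8 C=4): length 22, outside 23–28 ✗; Tm = 2·10 + 4·12 = 68°C, outside 71–84°C ✗ — fails.
F5 (26 nt, A=10 T=3 G=5 C=8): length 26 ✓; Tm = 2·13 + 4·13 = 78°C ✓ — passes.

F3 and F5.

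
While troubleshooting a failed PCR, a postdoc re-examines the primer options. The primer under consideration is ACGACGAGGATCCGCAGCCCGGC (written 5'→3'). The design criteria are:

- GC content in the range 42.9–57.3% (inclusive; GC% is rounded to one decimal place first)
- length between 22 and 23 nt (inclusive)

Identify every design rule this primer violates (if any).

Base counts: A=5, T=1, G=8, C=9 (length 23).
GC content: GC 17/23 = 73.9%, outside 42.9–57.3% ✗
length: length 23 ✓

Fails: GC content.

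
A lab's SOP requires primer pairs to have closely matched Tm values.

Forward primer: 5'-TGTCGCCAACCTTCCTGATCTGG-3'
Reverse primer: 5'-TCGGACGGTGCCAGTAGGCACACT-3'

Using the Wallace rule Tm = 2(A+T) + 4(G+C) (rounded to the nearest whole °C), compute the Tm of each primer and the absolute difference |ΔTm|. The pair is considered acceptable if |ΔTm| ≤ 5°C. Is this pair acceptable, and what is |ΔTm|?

|ΔTm| = 6°C; the pair is not acceptable.

Forward: A=3 T=7 G=5 C=8 → Tm = 2·10 + 4·13 = 72°C.
Reverse: A=5 T=4 G=8 C=7 → Tm = 2·9 + 4·15 = 78°C.
|ΔTm| = |72 − 78| = 6°C, > 5°C.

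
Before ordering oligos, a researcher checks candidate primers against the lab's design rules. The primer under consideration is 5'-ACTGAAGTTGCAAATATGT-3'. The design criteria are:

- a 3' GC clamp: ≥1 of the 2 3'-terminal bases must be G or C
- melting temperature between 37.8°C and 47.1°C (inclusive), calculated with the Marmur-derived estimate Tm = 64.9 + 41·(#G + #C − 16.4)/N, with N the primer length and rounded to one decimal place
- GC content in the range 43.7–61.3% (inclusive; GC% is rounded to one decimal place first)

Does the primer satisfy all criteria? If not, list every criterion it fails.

Fails: GC content.

Base counts: A=7, T=6, G=4, C=2 (length 19).
GC clamp: 3' end GT has 1 G/C ✓
Tm: Tm = 64.9 + 41·(6 − 16.4)/19 = 42.5°C ✓
GC content: GC 6/19 = 31.6%, outside 43.7–61.3% ✗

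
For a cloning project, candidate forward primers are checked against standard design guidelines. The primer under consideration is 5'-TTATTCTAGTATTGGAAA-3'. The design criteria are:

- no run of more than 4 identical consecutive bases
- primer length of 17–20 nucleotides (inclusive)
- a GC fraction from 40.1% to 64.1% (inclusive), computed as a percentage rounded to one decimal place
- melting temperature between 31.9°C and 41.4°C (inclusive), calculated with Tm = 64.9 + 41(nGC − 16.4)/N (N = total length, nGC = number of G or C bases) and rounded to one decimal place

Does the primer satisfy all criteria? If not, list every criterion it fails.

Fails: GC content.

Base counts: A=6, T=8, G=3, C=1 (length 18).
homopolymer run: longest run = 3 ✓
length: length 18 ✓
GC content: GC 4/18 = 22.2%, outside 40.1–64.1% ✗
Tm: Tm = 64.9 + 41·(4 − 16.4)/18 = 36.7°C ✓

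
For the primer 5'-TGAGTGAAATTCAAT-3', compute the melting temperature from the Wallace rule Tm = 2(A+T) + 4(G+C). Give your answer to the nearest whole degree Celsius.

38°C

Base counts: A=6, T=5, G=3, C=1 (length 15).
Tm = 2·(6+5) + 4·(3+1) = 2·11 + 4·4 = 22 + 16 = 38°C.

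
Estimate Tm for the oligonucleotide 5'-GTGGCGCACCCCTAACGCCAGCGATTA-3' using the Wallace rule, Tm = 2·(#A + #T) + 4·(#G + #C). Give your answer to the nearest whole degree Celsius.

Base counts: A=6, T=4, G=7, C=10 (length 27).
Tm = 2·(6+4) + 4·(7+10) = 2·10 + 4·17 = 20 + 68 = 88°C.

88°C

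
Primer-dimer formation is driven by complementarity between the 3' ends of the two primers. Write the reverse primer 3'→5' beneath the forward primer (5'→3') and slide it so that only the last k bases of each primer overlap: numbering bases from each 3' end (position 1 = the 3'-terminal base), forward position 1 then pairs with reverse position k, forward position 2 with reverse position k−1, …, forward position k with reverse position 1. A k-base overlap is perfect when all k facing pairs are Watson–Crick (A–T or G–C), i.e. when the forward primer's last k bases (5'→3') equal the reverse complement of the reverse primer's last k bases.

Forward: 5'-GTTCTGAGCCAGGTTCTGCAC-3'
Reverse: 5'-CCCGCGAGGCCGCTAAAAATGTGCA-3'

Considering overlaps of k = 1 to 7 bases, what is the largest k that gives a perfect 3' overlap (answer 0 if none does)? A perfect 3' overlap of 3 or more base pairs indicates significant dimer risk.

Last 7 bases (5'→3') — forward …TCTGCAC, reverse …ATGTGCA.
Reverse complement of the reverse primer's last 7 bases: TGCACAT; its first k bases are the reverse complement of the reverse primer's last k bases, so a perfect k-base overlap needs the forward primer's last k bases to equal them.
Comparing (forward last k vs required): k=1: C vs T ✗; k=2: AC vs TG ✗; k=3: CAC vs TGC ✗; k=4: GCAC vs TGCA ✗; k=5: TGCAC vs TGCAC ✓; k=6: CTGCAC vs TGCACA ✗; k=7: TCTGCAC vs TGCACAT ✗.
Only k = 5 is perfect, so the longest perfect 3' overlap is 5.

Longest perfect overlap: 5 complementary base pairs; significant dimer risk (threshold 3).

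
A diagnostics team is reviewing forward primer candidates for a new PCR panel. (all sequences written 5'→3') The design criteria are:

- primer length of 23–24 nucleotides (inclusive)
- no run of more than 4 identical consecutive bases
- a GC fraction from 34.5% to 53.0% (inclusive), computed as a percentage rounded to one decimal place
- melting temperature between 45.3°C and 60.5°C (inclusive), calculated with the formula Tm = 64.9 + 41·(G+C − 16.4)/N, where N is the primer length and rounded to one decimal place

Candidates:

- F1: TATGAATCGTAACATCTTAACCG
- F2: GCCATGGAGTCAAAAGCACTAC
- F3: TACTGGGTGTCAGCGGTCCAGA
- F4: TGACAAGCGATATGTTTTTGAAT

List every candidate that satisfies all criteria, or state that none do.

F1 (23 nt, A=8 T=7 G=3 C=5): length 23 ✓; longest run = 2 ✓; GC 8/23 = 34.8% ✓; Tm = 64.9 + 41·(8 − 16.4)/23 = 49.9°C ✓ — passes.
F2 (22 nt, A=8 T=3 G=5 C=6): length 22, outside 23–24 ✗; longest run = 4 ✓; GC 11/22 = 50.0% ✓; Tm = 64.9 + 41·(11 − 16.4)/22 = 54.8°C ✓ — fails.
F3 (22 nt, A=4 T=5 G=8 C=5): length 22, outside 23–24 ✗; longest run = 3 ✓; GC 13/22 = 59.1%, outside 34.5–53.0% ✗; Tm = 64.9 + 41·(13 − 16.4)/22 = 58.6°C ✓ — fails.
F4 (23 nt, A=7 T=9 G=5 C=2): length 23 ✓; longest run = 5, exceeds 4 ✗; GC 7/23 = 30.4%, outside 34.5–53.0% ✗; Tm = 64.9 + 41·(7 − 16.4)/23 = 48.1°C ✓ — fails.

F1 only.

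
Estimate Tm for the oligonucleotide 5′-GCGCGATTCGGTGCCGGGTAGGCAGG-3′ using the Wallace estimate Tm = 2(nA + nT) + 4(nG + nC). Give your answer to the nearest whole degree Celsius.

Base counts: A=3, T=4, G=13, C=6 (length 26).
Tm = 2·(3+4) + 4·(13+6) = 2·7 + 4·19 = 14 + 76 = 90°C.

90°C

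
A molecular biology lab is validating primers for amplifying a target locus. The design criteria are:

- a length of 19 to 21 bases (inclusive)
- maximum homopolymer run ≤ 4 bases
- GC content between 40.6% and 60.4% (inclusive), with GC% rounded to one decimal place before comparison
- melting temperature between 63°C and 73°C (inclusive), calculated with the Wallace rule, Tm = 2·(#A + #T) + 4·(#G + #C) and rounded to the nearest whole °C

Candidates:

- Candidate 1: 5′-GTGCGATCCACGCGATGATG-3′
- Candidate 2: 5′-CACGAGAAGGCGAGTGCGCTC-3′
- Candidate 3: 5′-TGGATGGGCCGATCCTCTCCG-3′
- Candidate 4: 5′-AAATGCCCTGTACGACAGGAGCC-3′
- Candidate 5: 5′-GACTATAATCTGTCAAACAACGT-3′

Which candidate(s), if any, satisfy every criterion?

Candidate 1 (20 nt, A=4 T=4 G=7 C=5): length 20 ✓; longest run = 2 ✓; GC 12/20 = 60.0% ✓; Tm = 2·8 + 4·12 = 64°C ✓ — passes.
Candidate 2 (21 nt, A=5 T=2 G=8 C=6): length 21 ✓; longest run = 2 ✓; GC 14/21 = 66.7%, outside 40.6–60.4% ✗; Tm = 2·7 + 4·14 = 70°C ✓ — fails.
Candidate 3 (21 nt, A=2 T=5 G=7 C=7): length 21 ✓; longest run = 3 ✓; GC 14/21 = 66.7%, outside 40.6–60.4% ✗; Tm = 2·7 + 4·14 = 70°C ✓ — fails.
Candidate 4 (23 nt, A=7 T=3 G=6 C=7): length 23, outside 19–21 ✗; longest run = 3 ✓; GC 13/23 = 56.5% ✓; Tm = 2·10 + 4·13 = 72°C ✓ — fails.
Candidate 5 (23 nt, A=9 T=6 G=3 C=5): length 23, outside 19–21 ✗; longest run = 3 ✓; GC 8/23 = 34.8%, outside 40.6–60.4% ✗; Tm = 2·15 + 4·8 = 62°C, outside 63–73°C ✗ — fails.

Candidate 1 only.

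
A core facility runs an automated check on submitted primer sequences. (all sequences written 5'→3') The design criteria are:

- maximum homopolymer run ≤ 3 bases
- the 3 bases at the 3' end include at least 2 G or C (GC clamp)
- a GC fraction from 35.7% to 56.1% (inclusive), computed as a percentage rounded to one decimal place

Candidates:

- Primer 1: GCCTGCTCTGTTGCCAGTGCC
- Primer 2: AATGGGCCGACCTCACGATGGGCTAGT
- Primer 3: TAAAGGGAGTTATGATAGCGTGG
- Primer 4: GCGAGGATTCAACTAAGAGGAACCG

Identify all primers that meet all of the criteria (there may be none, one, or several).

Primer 3 and Primer 4.

Primer 1 (21 nt, A=1 T=6 G=6 C=8): longest run = 2 ✓; 3' end GCC has 3 G/C ✓; GC 14/21 = 66.7%, outside 35.7–56.1% ✗ — fails.
Primer 2 (27 nt, A=6 T=5 G=9 C=7): longest run = 3 ✓; 3' end AGT has 1 G/C, need ≥2 ✗; GC 16/27 = 59.3%, outside 35.7–56.1% ✗ — fails.
Primer 3 (23 nt, A=7 T=6 G=9 C=1): longest run = 3 ✓; 3' end TGG has 2 G/C ✓; GC 10/23 = 43.5% ✓ — passes.
Primer 4 (25 nt, A=9 T=3 G=8 C=5): longest run = 2 ✓; 3' end CCG has 3 G/C ✓; GC 13/25 = 52.0% ✓ — passes.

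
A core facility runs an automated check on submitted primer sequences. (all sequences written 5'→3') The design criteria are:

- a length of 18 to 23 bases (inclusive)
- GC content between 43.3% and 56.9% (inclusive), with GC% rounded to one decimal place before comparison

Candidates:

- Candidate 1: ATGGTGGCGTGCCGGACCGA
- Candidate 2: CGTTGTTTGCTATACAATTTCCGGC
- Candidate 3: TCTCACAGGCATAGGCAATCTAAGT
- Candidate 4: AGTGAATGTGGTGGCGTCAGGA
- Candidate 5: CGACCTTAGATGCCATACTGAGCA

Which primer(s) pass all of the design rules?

Candidate 1 (20 nt, A=3 T=3 G=9 C=5): length 20 ✓; GC 14/20 = 70.0%, outside 43.3–56.9% ✗ — fails.
Candidate 2 (25 nt, A=4 T=10 G=5 C=6): length 25, outside 18–23 ✗; GC 11/25 = 44.0% ✓ — fails.
Candidate 3 (25 nt, A=8 T=6 G=5 C=6): length 25, outside 18–23 ✗; GC 11/25 = 44.0% ✓ — fails.
Candidate 4 (22 nt, A=5 T=5 G=10 C=2): length 22 ✓; GC 12/22 = 54.5% ✓ — passes.
Candidate 5 (24 nt, A=7 T=5 G=5 C=7): length 24, outside 18–23 ✗; GC 12/24 = 50.0% ✓ — fails.

Candidate 4 only.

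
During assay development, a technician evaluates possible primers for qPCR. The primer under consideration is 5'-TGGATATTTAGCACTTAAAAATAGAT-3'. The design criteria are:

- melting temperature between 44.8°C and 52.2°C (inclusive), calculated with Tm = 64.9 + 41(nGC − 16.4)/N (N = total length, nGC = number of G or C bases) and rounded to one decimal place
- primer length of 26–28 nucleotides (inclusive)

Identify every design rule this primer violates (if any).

Meets all criteria.

Base counts: A=11, T=9, G=4, C=2 (length 26).
Tm: Tm = 64.9 + 41·(6 − 16.4)/26 = 48.5°C ✓
length: length 26 ✓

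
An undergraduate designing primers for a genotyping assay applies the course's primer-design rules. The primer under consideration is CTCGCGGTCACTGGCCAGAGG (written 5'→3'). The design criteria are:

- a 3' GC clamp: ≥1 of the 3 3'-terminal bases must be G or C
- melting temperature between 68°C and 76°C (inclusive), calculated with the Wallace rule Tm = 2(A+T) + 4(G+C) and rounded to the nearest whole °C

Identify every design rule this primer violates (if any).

Meets all criteria.

Base counts: A=3, T=3, G=8, C=7 (length 21).
GC clamp: 3' end AGG has 2 G/C ✓
Tm: Tm = 2·6 + 4·15 = 72°C ✓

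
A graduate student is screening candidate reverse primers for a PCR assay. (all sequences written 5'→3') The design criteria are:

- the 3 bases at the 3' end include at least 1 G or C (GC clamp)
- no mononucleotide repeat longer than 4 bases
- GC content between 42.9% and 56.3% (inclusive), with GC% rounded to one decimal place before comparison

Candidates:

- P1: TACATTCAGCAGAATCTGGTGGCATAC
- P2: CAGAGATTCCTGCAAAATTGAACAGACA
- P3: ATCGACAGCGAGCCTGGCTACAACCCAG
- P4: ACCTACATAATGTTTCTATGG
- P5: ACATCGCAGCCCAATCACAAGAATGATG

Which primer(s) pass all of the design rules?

P1 (27 nt, A=8 T=7 G=6 C=6): 3' end TAC has 1 G/C ✓; longest run = 2 ✓; GC 12/27 = 44.4% ✓ — passes.
P2 (28 nt, A=12 T=5 G=5 C=6): 3' end ACA has 1 G/C ✓; longest run = 4 ✓; GC 11/28 = 39.3%, outside 42.9–56.3% ✗ — fails.
P3 (28 nt, A=8 T=3 G=7 C=10): 3' end CAG has 2 G/C ✓; longest run = 3 ✓; GC 17/28 = 60.7%, outside 42.9–56.3% ✗ — fails.
P4 (21 nt, A=6 T=8 G=3 C=4): 3' end TGG has 2 G/C ✓; longest run = 3 ✓; GC 7/21 = 33.3%, outside 42.9–56.3% ✗ — fails.
P5 (28 nt, A=11 T=4 G=5 C=8): 3' end ATG has 1 G/C ✓; longest run = 3 ✓; GC 13/28 = 46.4% ✓ — passes.

P1 and P5.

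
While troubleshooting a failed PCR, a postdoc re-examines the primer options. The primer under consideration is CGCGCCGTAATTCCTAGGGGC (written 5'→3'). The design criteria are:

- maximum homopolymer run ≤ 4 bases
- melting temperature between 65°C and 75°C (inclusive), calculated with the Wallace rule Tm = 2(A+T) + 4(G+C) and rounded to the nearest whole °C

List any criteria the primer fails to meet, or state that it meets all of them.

Base counts: A=3, T=4, G=7, C=7 (length 21).
homopolymer run: longest run = 4 ✓
Tm: Tm = 2·7 + 4·14 = 70°C ✓

Meets all criteria.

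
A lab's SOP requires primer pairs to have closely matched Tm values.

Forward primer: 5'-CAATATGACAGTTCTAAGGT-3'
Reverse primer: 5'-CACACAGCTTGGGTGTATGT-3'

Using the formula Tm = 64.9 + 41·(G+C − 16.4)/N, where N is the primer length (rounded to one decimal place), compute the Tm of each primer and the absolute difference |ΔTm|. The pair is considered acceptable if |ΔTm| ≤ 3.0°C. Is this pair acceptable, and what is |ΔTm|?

|ΔTm| = 6.2°C; the pair is not acceptable.

Forward: G+C = 7, N = 20 → Tm = 64.9 + 41·(7 − 16.4)/20 = 45.6°C.
Reverse: G+C = 10, N = 20 → Tm = 64.9 + 41·(10 − 16.4)/20 = 51.8°C.
|ΔTm| = |45.6 − 51.8| = 6.2°C, > 3.0°C.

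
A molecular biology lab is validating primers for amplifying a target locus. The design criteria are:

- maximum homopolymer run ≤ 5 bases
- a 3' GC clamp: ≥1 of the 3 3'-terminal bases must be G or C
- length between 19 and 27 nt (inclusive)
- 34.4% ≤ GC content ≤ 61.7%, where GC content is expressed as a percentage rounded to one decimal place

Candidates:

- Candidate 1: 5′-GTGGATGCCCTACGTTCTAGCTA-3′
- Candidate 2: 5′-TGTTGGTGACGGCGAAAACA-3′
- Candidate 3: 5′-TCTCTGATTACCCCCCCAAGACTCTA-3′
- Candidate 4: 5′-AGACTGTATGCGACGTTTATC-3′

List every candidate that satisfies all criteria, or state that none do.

Candidate 1, Candidate 2 and Candidate 4.

Candidate 1 (23 nt, A=4 T=7 G=6 C=6): longest run = 3 ✓; 3' end CTA has 1 G/C ✓; length 23 ✓; GC 12/23 = 52.2% ✓ — passes.
Candidate 2 (20 nt, A=6 T=4 G=7 C=3): longest run = 4 ✓; 3' end ACA has 1 G/C ✓; length 20 ✓; GC 10/20 = 50.0% ✓ — passes.
Candidate 3 (26 nt, A=6 T=7 G=2 C=11): longest run = 7, exceeds 5 ✗; 3' end CTA has 1 G/C ✓; length 26 ✓; GC 13/26 = 50.0% ✓ — fails.
Candidate 4 (21 nt, A=5 T=7 G=5 C=4): longest run = 3 ✓; 3' end ATC has 1 G/C ✓; length 21 ✓; GC 9/21 = 42.9% ✓ — passes.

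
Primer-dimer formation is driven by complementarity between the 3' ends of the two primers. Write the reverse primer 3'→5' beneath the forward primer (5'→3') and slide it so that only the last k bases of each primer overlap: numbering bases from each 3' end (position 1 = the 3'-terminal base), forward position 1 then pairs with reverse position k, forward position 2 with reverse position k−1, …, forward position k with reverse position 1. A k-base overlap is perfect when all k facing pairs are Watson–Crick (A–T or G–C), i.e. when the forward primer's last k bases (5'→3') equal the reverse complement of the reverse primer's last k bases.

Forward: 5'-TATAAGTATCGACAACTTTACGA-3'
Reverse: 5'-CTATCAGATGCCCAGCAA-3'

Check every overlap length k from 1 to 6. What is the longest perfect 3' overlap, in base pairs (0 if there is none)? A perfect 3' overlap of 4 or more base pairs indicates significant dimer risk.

Longest perfect overlap: 0 complementary base pairs; below the dimer-risk threshold (threshold 4).

Last 6 bases (5'→3') — forward …TTACGA, reverse …CAGCAA.
Reverse complement of the reverse primer's last 6 bases: TTGCTG; its first k bases are the reverse complement of the reverse primer's last k bases, so a perfect k-base overlap needs the forward primer's last k bases to equal them.
Comparing (forward last k vs required): k=1: A vs T ✗; k=2: GA vs TT ✗; k=3: CGA vs TTG ✗; k=4: ACGA vs TTGC ✗; k=5: TACGA vs TTGCT ✗; k=6: TTACGA vs TTGCTG ✗.
No overlap length from 1 to 6 is perfect, so the longest perfect 3' overlap is 0.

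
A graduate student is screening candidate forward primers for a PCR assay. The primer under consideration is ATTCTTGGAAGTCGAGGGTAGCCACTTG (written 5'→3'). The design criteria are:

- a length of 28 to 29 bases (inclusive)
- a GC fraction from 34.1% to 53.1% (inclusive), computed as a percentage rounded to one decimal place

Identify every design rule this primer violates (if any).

Meets all criteria.

Base counts: A=6, T=8, G=9, C=5 (length 28).
length: length 28 ✓
GC content: GC 14/28 = 50.0% ✓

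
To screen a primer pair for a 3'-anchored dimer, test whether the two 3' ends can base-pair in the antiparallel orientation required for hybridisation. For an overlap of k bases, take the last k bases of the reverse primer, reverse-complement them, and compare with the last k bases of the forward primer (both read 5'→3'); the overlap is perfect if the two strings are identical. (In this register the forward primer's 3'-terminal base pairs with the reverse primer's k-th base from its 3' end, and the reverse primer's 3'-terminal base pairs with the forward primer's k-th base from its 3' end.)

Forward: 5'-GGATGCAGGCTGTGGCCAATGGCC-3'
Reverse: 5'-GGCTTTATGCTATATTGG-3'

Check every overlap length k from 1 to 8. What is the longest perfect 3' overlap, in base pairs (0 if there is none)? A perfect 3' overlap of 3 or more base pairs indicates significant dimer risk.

Last 8 bases (5'→3') — forward …CAATGGCC, reverse …TATATTGG.
Reverse complement of the reverse primer's last 8 bases: CCAATATA; its first k bases are the reverse complement of the reverse primer's last k bases, so a perfect k-base overlap needs the forward primer's last k bases to equal them.
Comparing (forward last k vs required): k=1: C vs C ✓; k=2: CC vs CC ✓; k=3: GCC vs CCA ✗; k=4: GGCC vs CCAA ✗; k=5: TGGCC vs CCAAT ✗; k=6: ATGGCC vs CCAATA ✗; k=7: AATGGCC vs CCAATAT ✗; k=8: CAATGGCC vs CCAATATA ✗.
Perfect overlaps at k = 1, 2; the largest is 2.

Longest perfect overlap: 2 complementary base pairs; below the dimer-risk threshold (threshold 3).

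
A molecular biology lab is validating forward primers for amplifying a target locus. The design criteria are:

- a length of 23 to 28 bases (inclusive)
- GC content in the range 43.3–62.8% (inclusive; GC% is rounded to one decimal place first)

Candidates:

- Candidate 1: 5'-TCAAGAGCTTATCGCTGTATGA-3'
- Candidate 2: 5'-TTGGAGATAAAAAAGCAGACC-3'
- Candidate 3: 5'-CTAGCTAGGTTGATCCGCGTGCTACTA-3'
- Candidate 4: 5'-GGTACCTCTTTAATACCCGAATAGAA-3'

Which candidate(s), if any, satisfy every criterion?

Candidate 1 (22 nt, A=6 T=7 G=5 C=4): length 22, outside 23–28 ✗; GC 9/22 = 40.9%, outside 43.3–62.8% ✗ — fails.
Candidate 2 (21 nt, A=10 T=3 G=5 C=3): length 21, outside 23–28 ✗; GC 8/21 = 38.1%, outside 43.3–62.8% ✗ — fails.
Candidate 3 (27 nt, A=5 T=8 G=7 C=7): length 27 ✓; GC 14/27 = 51.9% ✓ — passes.
Candidate 4 (26 nt, A=9 T=7 G=4 C=6): length 26 ✓; GC 10/26 = 38.5%, outside 43.3–62.8% ✗ — fails.

Candidate 3 only.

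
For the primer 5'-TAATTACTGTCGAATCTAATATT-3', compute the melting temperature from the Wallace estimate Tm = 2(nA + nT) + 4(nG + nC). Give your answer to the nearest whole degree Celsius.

56°C

Base counts: A=8, T=10, G=2, C=3 (length 23).
Tm = 2·(8+10) + 4·(2+3) = 2·18 + 4·5 = 36 + 20 = 56°C.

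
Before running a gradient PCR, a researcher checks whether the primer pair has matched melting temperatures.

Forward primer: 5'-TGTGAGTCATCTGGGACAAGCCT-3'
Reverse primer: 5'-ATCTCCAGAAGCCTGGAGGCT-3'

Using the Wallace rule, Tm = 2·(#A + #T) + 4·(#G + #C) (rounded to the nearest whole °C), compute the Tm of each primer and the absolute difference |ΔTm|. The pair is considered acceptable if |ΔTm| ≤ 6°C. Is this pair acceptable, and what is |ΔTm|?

|ΔTm| = 4°C; the pair is acceptable.

Forward: A=5 T=6 G=7 C=5 → Tm = 2·11 + 4·12 = 70°C.
Reverse: A=5 T=4 G=6 C=6 → Tm = 2·9 + 4·12 = 66°C.
|ΔTm| = |70 − 66| = 4°C, ≤ 6°C.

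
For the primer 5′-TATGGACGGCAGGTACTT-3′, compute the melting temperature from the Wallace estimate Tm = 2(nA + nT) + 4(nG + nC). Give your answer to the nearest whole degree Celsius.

Base counts: A=4, T=5, G=6, C=3 (length 18).
Tm = 2·(4+5) + 4·(6+3) = 2·9 + 4·9 = 18 + 36 = 54°C.

54°C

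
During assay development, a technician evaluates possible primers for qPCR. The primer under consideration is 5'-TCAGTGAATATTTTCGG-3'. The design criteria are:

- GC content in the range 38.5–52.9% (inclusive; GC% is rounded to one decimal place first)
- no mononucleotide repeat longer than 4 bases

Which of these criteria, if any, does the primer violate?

Fails: GC content.

Base counts: A=4, T=7, G=4, C=2 (length 17).
GC content: GC 6/17 = 35.3%, outside 38.5–52.9% ✗
homopolymer run: longest run = 4 ✓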